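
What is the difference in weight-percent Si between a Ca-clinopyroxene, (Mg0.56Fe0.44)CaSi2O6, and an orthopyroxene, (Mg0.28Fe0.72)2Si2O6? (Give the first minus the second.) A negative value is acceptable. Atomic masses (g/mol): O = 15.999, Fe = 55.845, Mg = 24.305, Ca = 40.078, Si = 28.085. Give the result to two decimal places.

1.56 percentage points

First mineral: 56.170 g Si in 230.425 g formula = 24.38 wt% Si.
Second mineral: 56.170 g Si in 246.192 g formula = 22.82 wt% Si.
24.38% − 22.82% gives a difference of 1.56 percentage points.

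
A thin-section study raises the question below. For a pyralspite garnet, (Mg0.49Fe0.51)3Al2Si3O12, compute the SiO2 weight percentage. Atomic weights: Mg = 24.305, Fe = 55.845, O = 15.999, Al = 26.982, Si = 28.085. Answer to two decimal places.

M((Mg0.49Fe0.51)3Al2Si3O12) = 451.378 g/mol; M(SiO2) = 60.083 g/mol.
Moles SiO2 per formula unit = 3 Si ÷ 1 = 3.0000.
SiO2 fraction = (3.0000 × 60.083) / 451.378 = 180.249/451.378 = 0.3993.

39.93 wt%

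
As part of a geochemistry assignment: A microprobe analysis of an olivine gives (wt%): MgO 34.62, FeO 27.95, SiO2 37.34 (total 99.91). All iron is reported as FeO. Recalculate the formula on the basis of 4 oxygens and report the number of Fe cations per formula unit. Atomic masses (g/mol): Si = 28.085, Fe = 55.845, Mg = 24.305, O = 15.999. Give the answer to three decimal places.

0.625 Fe apfu

MgO (M=40.304): mol = 0.85897; Mg = 0.85897, O = 0.85897.
FeO (M=71.844): mol = 0.38904; Fe = 0.38904, O = 0.38904.
SiO2 (M=60.083): mol = 0.62147; Si = 0.62147, O = 1.24294.
ΣO = 2.49095; factor = 4/ΣO = 1.60581.
Fe apfu = 0.38904 × 1.60581 = 0.625.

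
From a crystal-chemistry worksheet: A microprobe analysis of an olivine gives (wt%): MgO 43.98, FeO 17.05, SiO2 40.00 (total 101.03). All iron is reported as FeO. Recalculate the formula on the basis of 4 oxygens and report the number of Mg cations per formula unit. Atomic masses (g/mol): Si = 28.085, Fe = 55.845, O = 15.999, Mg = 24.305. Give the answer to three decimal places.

MgO (M=40.304): mol = 1.09121; Mg = 1.09121, O = 1.09121.
FeO (M=71.844): mol = 0.23732; Fe = 0.23732, O = 0.23732.
SiO2 (M=60.083): mol = 0.66575; Si = 0.66575, O = 1.33150.
ΣO = 2.66003; factor = 4/ΣO = 1.50374.
Mg apfu = 1.09121 × 1.50374 = 1.641.

1.641 Mg apfu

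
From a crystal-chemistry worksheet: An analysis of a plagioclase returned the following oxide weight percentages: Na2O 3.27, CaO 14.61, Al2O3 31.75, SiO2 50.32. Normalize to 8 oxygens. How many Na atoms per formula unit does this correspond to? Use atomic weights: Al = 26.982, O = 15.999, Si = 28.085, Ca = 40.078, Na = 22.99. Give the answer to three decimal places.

0.289 Na apfu

Na2O (M=61.979): mol = 0.05276; Na = 0.10552, O = 0.05276.
CaO (M=56.077): mol = 0.26053; Ca = 0.26053, O = 0.26053.
Al2O3 (M=101.961): mol = 0.31139; Al = 0.62278, O = 0.93417.
SiO2 (M=60.083): mol = 0.83751; Si = 0.83751, O = 1.67502.
ΣO = 2.92248; factor = 8/ΣO = 2.73740.
Na apfu = 0.10552 × 2.73740 = 0.289.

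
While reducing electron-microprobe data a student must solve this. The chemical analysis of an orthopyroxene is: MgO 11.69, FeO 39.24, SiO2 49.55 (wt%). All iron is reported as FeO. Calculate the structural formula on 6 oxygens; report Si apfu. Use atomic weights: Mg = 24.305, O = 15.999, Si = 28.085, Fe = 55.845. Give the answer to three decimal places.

11.69 wt% MgO ÷ 40.304 g/mol = 0.29005 mol, giving 0.29005 Mg and 0.29005 O.
39.24 wt% FeO ÷ 71.844 g/mol = 0.54618 mol, giving 0.54618 Fe and 0.54618 O.
49.55 wt% SiO2 ÷ 60.083 g/mol = 0.82469 mol, giving 0.82469 Si and 1.64938 O.
Oxygen sums to 2.48561; scaling by 6/2.48561 = 2.41389 puts the formula on 6 O.
Si: 0.82469 × 2.41389 = 1.991 atoms per formula unit.

1.991 Si apfu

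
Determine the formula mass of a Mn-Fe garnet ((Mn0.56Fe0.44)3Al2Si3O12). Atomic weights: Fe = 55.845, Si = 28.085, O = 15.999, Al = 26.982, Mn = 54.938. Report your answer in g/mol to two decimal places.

496.22 g/mol

M = 1.68×54.938 + 1.32×55.845 + 2×26.982 + 3×28.085 + 12×15.999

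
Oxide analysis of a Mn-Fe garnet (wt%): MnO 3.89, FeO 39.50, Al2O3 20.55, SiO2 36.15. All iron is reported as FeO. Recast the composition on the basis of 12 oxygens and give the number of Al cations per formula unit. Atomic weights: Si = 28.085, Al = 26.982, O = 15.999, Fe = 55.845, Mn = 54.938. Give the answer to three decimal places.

2.005 Al apfu

3.89 wt% MnO ÷ 70.937 g/mol = 0.05484 mol, giving 0.05484 Mn and 0.05484 O.
39.50 wt% FeO ÷ 71.844 g/mol = 0.54980 mol, giving 0.54980 Fe and 0.54980 O.
20.55 wt% Al2O3 ÷ 101.961 g/mol = 0.20155 mol, giving 0.40310 Al and 0.60465 O.
36.15 wt% SiO2 ÷ 60.083 g/mol = 0.60167 mol, giving 0.60167 Si and 1.20334 O.
Oxygen sums to 2.41263; scaling by 12/2.41263 = 4.97383 puts the formula on 12 O.
Al: 0.40310 × 4.97383 = 2.005 atoms per formula unit.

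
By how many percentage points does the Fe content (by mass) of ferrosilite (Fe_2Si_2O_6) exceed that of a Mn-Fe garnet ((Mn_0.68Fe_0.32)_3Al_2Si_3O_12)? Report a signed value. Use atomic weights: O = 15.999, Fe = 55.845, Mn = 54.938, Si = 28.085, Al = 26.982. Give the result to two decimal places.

M(Fe_2Si_2O_6) = 263.854 g/mol, so wt% Fe = 111.690/263.854 × 100 = 42.33%.
M((Mn_0.68Fe_0.32)_3Al_2Si_3O_12) = 495.892 g/mol, so wt% Fe = 53.611/495.892 × 100 = 10.81%.
42.33 − 10.81 = 31.52 pp.

31.52 percentage points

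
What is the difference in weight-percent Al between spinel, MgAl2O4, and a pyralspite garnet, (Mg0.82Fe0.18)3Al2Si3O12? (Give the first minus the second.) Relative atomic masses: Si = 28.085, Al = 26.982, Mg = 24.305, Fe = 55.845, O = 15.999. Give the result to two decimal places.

Al in MgAl2O4: molar mass 142.265 g/mol; 2×26.982 = 53.964 g → 37.93 wt%.
Al in (Mg0.82Fe0.18)3Al2Si3O12: molar mass 420.154 g/mol; 2×26.982 = 53.964 g → 12.84 wt%.
Difference = 37.93 − 12.84 = 25.09 percentage points.

25.09 percentage points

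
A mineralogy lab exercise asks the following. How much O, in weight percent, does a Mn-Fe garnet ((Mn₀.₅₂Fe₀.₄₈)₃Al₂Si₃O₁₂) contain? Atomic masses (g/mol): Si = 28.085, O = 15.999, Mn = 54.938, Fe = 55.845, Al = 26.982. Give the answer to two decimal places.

Molar mass of (Mn₀.₅₂Fe₀.₄₈)₃Al₂Si₃O₁₂: 1.56·54.938 + 1.44·55.845 + 2·26.982 + 3·28.085 + 12·15.999 = 496.327 g/mol.
Mass of O per formula unit: 12 × 15.999 = 191.988 g.
Weight fraction O = 191.988 / 496.327 = 0.3868.

38.68 weight percent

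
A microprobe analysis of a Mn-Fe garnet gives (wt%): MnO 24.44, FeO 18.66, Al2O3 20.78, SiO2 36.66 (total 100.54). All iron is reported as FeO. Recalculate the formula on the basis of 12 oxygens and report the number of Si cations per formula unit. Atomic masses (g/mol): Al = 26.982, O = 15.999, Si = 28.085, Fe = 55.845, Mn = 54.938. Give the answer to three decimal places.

3.006 Si apfu

MnO (M=70.937): mol = 0.34453; Mn = 0.34453, O = 0.34453.
FeO (M=71.844): mol = 0.25973; Fe = 0.25973, O = 0.25973.
Al2O3 (M=101.961): mol = 0.20380; Al = 0.40760, O = 0.61140.
SiO2 (M=60.083): mol = 0.61016; Si = 0.61016, O = 1.22032.
ΣO = 2.43598; factor = 12/ΣO = 4.92615.
Si apfu = 0.61016 × 4.92615 = 3.006.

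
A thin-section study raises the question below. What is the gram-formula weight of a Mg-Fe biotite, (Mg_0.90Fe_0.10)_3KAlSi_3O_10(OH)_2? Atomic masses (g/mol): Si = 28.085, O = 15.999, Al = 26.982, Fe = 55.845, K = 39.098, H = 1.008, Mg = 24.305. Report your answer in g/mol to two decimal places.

The formula mass is the sum 2.70·24.305 + 0.30·55.845 + 1·39.098 + 1·26.982 + 3·28.085 + 12·15.999 + 2·1.008.

426.72 g/mol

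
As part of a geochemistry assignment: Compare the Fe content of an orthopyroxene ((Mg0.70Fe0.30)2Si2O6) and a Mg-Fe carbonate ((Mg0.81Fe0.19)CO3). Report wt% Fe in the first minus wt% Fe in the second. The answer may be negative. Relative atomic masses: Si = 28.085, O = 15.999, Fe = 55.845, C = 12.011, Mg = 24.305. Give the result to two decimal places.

3.50 percentage points

M((Mg0.70Fe0.30)2Si2O6) = 219.698 g/mol, so wt% Fe = 33.507/219.698 × 100 = 15.25%.
M((Mg0.81Fe0.19)CO3) = 90.306 g/mol, so wt% Fe = 10.611/90.306 × 100 = 11.75%.
15.25 − 11.75 = 3.50 pp.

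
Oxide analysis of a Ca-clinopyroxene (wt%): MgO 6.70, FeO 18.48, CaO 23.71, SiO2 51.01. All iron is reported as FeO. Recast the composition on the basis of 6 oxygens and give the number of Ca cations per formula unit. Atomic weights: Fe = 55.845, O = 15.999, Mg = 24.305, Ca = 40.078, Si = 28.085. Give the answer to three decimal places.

0.997 Ca apfu

MgO (M=40.304): mol = 0.16624; Mg = 0.16624, O = 0.16624.
FeO (M=71.844): mol = 0.25722; Fe = 0.25722, O = 0.25722.
CaO (M=56.077): mol = 0.42281; Ca = 0.42281, O = 0.42281.
SiO2 (M=60.083): mol = 0.84899; Si = 0.84899, O = 1.69798.
ΣO = 2.54425; factor = 6/ΣO = 2.35826.
Ca apfu = 0.42281 × 2.35826 = 0.997.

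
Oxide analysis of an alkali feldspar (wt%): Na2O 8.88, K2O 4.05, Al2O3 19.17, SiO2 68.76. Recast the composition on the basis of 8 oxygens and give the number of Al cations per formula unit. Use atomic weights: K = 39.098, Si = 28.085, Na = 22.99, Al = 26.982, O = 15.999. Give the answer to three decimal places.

0.990 Al apfu

Na2O: 8.88/61.979 = 0.14327 mol → 0.28654 mol Na, 0.14327 mol O.
K2O: 4.05/94.195 = 0.04300 mol → 0.08600 mol K, 0.04300 mol O.
Al2O3: 19.17/101.961 = 0.18801 mol → 0.37602 mol Al, 0.56403 mol O.
SiO2: 68.76/60.083 = 1.14442 mol → 1.14442 mol Si, 2.28884 mol O.
Total oxygen = 3.03914 mol. Normalization factor = 8/3.03914 = 2.63232.
Al per 8 O = 0.37602 × 2.63232 = 0.990.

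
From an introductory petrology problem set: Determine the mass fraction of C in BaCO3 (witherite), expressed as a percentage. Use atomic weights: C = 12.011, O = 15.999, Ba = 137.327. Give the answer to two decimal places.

Molar mass of BaCO3: 1*137.327 + 1*12.011 + 3*15.999 = 197.335 g/mol.
Mass of C per formula unit: 1 × 12.011 = 12.011 g.
Weight fraction C = 12.011 / 197.335 = 0.0609.

6.09 mass %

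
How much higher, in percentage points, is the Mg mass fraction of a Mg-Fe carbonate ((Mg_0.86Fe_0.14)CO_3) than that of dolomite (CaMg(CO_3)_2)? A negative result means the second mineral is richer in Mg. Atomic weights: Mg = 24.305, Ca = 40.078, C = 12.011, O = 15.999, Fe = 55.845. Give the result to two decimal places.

10.38 percentage points

First mineral: 20.902 g Mg in 88.729 g formula = 23.56 wt% Mg.
Second mineral: 24.305 g Mg in 184.399 g formula = 13.18 wt% Mg.
23.56% − 13.18% gives a difference of 10.38 percentage points.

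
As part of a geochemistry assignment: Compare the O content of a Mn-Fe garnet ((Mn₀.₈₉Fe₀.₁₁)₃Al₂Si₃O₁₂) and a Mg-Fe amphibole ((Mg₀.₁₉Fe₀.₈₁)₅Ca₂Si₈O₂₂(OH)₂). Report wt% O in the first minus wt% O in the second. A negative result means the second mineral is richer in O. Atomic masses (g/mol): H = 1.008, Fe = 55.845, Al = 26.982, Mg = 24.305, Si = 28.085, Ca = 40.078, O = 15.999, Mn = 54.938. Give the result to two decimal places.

M((Mn₀.₈₉Fe₀.₁₁)₃Al₂Si₃O₁₂) = 495.320 g/mol, so wt% O = 191.988/495.320 × 100 = 38.76%.
M((Mg₀.₁₉Fe₀.₈₁)₅Ca₂Si₈O₂₂(OH)₂) = 940.090 g/mol, so wt% O = 383.976/940.090 × 100 = 40.84%.
38.76 − 40.84 = -2.08 pp.

-2.08 percentage points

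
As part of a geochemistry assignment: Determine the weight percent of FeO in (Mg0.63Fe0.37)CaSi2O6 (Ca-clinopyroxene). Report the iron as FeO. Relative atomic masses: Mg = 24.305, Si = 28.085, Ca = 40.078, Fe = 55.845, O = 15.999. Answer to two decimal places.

11.65 wt%

Molar mass of (Mg0.63Fe0.37)CaSi2O6 = 0.63·24.305 + 0.37·55.845 + 1·40.078 + 2·28.085 + 6·15.999 = 228.217 g/mol.
Each formula unit contains 0.37 Fe, equivalent to 0.37/1 = 0.3700 mol FeO.
M(FeO) = 1×55.845 + 1×15.999 = 71.844 g/mol.
Mass of FeO per formula unit = 0.3700 × 71.844 = 26.582 g.
FeO wt% = 26.582 / 228.217 × 100 = 11.65%.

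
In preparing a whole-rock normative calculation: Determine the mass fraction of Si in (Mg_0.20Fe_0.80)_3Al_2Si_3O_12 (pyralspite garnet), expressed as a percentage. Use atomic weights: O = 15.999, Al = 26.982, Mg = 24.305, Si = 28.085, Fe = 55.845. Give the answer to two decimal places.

M((Mg_0.20Fe_0.80)_3Al_2Si_3O_12) = 478.818 g/mol.
Si contributes 3 × 28.085 = 84.255 g per mole.
84.255/478.818 = 0.1760 → 17.60%.

17.60 mass %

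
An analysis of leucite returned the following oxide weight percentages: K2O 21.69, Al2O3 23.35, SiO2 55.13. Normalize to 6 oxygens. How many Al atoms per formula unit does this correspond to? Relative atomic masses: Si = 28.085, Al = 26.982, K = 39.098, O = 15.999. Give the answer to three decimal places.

K2O (M=94.195): mol = 0.23027; K = 0.46054, O = 0.23027.
Al2O3 (M=101.961): mol = 0.22901; Al = 0.45802, O = 0.68703.
SiO2 (M=60.083): mol = 0.91756; Si = 0.91756, O = 1.83512.
ΣO = 2.75242; factor = 6/ΣO = 2.17990.
Al apfu = 0.45802 × 2.17990 = 0.998.

0.998 Al apfu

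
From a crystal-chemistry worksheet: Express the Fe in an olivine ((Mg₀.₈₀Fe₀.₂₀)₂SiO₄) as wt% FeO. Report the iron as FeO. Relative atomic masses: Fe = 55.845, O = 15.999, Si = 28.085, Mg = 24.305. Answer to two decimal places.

Molar mass of (Mg₀.₈₀Fe₀.₂₀)₂SiO₄ = 1.60*24.305 + 0.40*55.845 + 1*28.085 + 4*15.999 = 153.307 g/mol.
Each formula unit contains 0.40 Fe, equivalent to 0.40/1 = 0.4000 mol FeO.
M(FeO) = 1×55.845 + 1×15.999 = 71.844 g/mol.
Mass of FeO per formula unit = 0.4000 × 71.844 = 28.738 g.
FeO wt% = 28.738 / 153.307 × 100 = 18.75%.

18.75 wt%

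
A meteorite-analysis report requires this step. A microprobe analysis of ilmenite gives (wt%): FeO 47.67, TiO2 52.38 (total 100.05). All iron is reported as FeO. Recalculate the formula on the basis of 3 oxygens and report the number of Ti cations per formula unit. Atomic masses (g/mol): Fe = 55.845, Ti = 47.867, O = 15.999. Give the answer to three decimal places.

FeO: 47.67/71.844 = 0.66352 mol → 0.66352 mol Fe, 0.66352 mol O.
TiO2: 52.38/79.865 = 0.65586 mol → 0.65586 mol Ti, 1.31172 mol O.
Total oxygen = 1.97524 mol. Normalization factor = 3/1.97524 = 1.51880.
Ti per 3 O = 0.65586 × 1.51880 = 0.996.

0.996 Ti apfu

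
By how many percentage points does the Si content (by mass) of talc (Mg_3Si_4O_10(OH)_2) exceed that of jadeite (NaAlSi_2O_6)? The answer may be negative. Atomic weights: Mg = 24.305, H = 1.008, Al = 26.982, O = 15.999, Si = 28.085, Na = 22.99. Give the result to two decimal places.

First mineral: 112.340 g Si in 379.259 g formula = 29.62 wt% Si.
Second mineral: 56.170 g Si in 202.136 g formula = 27.79 wt% Si.
29.62% − 27.79% gives a difference of 1.83 percentage points.

1.83 percentage points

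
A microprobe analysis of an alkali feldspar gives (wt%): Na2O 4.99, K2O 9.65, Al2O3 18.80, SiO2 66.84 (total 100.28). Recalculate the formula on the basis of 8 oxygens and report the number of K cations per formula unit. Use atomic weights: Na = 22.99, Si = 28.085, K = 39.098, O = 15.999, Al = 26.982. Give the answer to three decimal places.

Na2O: 4.99/61.979 = 0.08051 mol → 0.16102 mol Na, 0.08051 mol O.
K2O: 9.65/94.195 = 0.10245 mol → 0.20490 mol K, 0.10245 mol O.
Al2O3: 18.80/101.961 = 0.18438 mol → 0.36876 mol Al, 0.55314 mol O.
SiO2: 66.84/60.083 = 1.11246 mol → 1.11246 mol Si, 2.22492 mol O.
Total oxygen = 2.96102 mol. Normalization factor = 8/2.96102 = 2.70177.
K per 8 O = 0.20490 × 2.70177 = 0.554.

0.554 K apfu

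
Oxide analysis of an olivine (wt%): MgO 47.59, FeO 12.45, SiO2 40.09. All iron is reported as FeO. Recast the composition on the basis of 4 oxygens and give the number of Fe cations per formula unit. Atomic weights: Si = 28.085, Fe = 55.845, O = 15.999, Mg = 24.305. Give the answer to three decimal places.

47.59 wt% MgO ÷ 40.304 g/mol = 1.18078 mol, giving 1.18078 Mg and 1.18078 O.
12.45 wt% FeO ÷ 71.844 g/mol = 0.17329 mol, giving 0.17329 Fe and 0.17329 O.
40.09 wt% SiO2 ÷ 60.083 g/mol = 0.66724 mol, giving 0.66724 Si and 1.33448 O.
Oxygen sums to 2.68855; scaling by 4/2.68855 = 1.48779 puts the formula on 4 O.
Fe: 0.17329 × 1.48779 = 0.258 atoms per formula unit.

0.258 Fe apfu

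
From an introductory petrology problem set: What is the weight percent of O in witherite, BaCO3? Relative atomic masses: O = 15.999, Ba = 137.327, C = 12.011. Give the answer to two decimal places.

24.32 wt%

Formula mass = 1*137.327 + 1*12.011 + 3*15.999 = 197.335 g/mol, of which 47.997 g is O.
So O makes up 47.997/197.335 = 0.2432 of the mass, i.e. 24.32%.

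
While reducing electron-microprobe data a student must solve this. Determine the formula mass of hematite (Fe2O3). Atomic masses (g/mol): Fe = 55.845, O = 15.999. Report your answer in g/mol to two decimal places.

The formula mass is the sum 2×55.845 + 3×15.999.

159.69 g/mol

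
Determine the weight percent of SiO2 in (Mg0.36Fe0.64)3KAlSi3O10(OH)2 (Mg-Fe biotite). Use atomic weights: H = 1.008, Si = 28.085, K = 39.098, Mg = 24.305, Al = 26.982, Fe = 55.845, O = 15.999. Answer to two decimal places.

M((Mg0.36Fe0.64)3KAlSi3O10(OH)2) = 477.811 g/mol; M(SiO2) = 60.083 g/mol.
Moles SiO2 per formula unit = 3 Si ÷ 1 = 3.0000.
SiO2 fraction = (3.0000 × 60.083) / 477.811 = 180.249/477.811 = 0.3772.

37.72 wt%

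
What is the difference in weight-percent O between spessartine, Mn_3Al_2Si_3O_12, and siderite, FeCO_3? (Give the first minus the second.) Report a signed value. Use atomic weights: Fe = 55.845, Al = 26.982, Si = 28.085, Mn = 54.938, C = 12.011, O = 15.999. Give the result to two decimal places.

First mineral: 191.988 g O in 495.021 g formula = 38.78 wt% O.
Second mineral: 47.997 g O in 115.853 g formula = 41.43 wt% O.
38.78% − 41.43% gives a difference of -2.65 percentage points.

-2.65 percentage points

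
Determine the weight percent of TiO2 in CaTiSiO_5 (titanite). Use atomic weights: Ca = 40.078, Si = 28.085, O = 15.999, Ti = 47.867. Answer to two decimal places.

40.74 wt%

M(CaTiSiO_5) = 196.025 g/mol; M(TiO2) = 79.865 g/mol.
Moles TiO2 per formula unit = 1 Ti ÷ 1 = 1.0000.
TiO2 fraction = (1.0000 × 79.865) / 196.025 = 79.865/196.025 = 0.4074.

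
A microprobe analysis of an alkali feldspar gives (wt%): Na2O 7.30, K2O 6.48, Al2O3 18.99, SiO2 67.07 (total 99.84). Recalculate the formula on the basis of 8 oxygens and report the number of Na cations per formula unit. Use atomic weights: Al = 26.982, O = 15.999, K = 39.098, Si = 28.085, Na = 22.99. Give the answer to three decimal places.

Na2O (M=61.979): mol = 0.11778; Na = 0.23556, O = 0.11778.
K2O (M=94.195): mol = 0.06879; K = 0.13758, O = 0.06879.
Al2O3 (M=101.961): mol = 0.18625; Al = 0.37250, O = 0.55875.
SiO2 (M=60.083): mol = 1.11629; Si = 1.11629, O = 2.23258.
ΣO = 2.97790; factor = 8/ΣO = 2.68646.
Na apfu = 0.23556 × 2.68646 = 0.633.

0.633 Na apfu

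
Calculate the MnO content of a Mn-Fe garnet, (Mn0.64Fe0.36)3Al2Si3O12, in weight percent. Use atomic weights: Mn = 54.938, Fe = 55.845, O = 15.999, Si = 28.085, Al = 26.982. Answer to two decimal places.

M((Mn0.64Fe0.36)3Al2Si3O12) = 496.001 g/mol; M(MnO) = 70.937 g/mol.
Moles MnO per formula unit = 1.92 Mn ÷ 1 = 1.9200.
MnO fraction = (1.9200 × 70.937) / 496.001 = 136.199/496.001 = 0.2746.

27.46 wt%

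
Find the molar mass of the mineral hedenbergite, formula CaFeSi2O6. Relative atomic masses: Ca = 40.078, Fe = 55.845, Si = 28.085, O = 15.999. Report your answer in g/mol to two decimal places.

Ca: 1 × 40.078 = 40.0780
Fe: 1 × 55.845 = 55.8450
Si: 2 × 28.085 = 56.1700
O: 6 × 15.999 = 95.9940
Summing the contributions gives the formula mass.

248.09 g/mol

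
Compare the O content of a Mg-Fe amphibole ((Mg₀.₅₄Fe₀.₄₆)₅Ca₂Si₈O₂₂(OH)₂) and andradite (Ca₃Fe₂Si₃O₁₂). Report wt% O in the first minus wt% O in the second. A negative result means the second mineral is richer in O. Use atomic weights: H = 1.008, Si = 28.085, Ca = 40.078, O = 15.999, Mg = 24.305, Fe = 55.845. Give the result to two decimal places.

5.61 percentage points

First mineral: 383.976 g O in 884.895 g formula = 43.39 wt% O.
Second mineral: 191.988 g O in 508.167 g formula = 37.78 wt% O.
43.39% − 37.78% gives a difference of 5.61 percentage points.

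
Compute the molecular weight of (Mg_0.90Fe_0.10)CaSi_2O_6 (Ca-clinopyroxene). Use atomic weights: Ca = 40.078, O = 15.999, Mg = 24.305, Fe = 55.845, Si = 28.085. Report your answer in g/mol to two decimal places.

Mg: 0.90 × 24.305 = 21.8745
Fe: 0.10 × 55.845 = 5.5845
Ca: 1 × 40.078 = 40.0780
Si: 2 × 28.085 = 56.1700
O: 6 × 15.999 = 95.9940
Summing the contributions gives the formula mass.

219.70 g/mol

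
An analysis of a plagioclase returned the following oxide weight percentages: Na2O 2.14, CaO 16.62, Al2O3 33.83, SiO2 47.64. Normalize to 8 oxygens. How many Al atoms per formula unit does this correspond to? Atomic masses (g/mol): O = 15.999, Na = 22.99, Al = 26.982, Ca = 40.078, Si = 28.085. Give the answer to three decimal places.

Na2O (M=61.979): mol = 0.03453; Na = 0.06906, O = 0.03453.
CaO (M=56.077): mol = 0.29638; Ca = 0.29638, O = 0.29638.
Al2O3 (M=101.961): mol = 0.33179; Al = 0.66358, O = 0.99537.
SiO2 (M=60.083): mol = 0.79290; Si = 0.79290, O = 1.58580.
ΣO = 2.91208; factor = 8/ΣO = 2.74718.
Al apfu = 0.66358 × 2.74718 = 1.823.

1.823 Al apfu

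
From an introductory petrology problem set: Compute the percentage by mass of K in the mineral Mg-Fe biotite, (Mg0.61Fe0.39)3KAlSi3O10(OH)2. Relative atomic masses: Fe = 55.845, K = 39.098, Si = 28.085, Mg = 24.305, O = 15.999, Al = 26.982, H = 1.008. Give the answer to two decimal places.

8.61 mass %

M((Mg0.61Fe0.39)3KAlSi3O10(OH)2) = 454.156 g/mol.
K contributes 1 × 39.098 = 39.098 g per mole.
39.098/454.156 = 0.0861 → 8.61%.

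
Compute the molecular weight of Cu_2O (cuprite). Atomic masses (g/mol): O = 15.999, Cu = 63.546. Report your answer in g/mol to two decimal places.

M = 2×63.546 + 1×15.999

143.09 g/mol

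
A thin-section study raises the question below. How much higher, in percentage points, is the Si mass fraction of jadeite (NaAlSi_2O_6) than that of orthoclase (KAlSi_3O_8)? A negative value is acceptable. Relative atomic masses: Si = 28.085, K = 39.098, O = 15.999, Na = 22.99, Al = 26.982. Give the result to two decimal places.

-2.48 percentage points

Si in NaAlSi_2O_6: molar mass 202.136 g/mol; 2×28.085 = 56.170 g → 27.79 wt%.
Si in KAlSi_3O_8: molar mass 278.327 g/mol; 3×28.085 = 84.255 g → 30.27 wt%.
Difference = 27.79 − 30.27 = -2.48 percentage points.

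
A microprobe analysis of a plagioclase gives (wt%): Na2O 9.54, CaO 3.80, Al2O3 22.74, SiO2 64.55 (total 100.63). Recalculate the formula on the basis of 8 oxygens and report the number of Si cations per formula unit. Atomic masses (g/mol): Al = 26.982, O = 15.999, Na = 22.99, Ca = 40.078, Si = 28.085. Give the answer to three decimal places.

2.828 Si apfu

Na2O: 9.54/61.979 = 0.15392 mol → 0.30784 mol Na, 0.15392 mol O.
CaO: 3.80/56.077 = 0.06776 mol → 0.06776 mol Ca, 0.06776 mol O.
Al2O3: 22.74/101.961 = 0.22303 mol → 0.44606 mol Al, 0.66909 mol O.
SiO2: 64.55/60.083 = 1.07435 mol → 1.07435 mol Si, 2.14870 mol O.
Total oxygen = 3.03947 mol. Normalization factor = 8/3.03947 = 2.63204.
Si per 8 O = 1.07435 × 2.63204 = 2.828.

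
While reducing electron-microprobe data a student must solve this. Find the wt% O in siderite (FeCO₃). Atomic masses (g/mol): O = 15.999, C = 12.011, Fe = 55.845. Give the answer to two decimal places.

41.43 weight percent

Formula mass = 1×55.845 + 1×12.011 + 3×15.999 = 115.853 g/mol, of which 47.997 g is O.
So O makes up 47.997/115.853 = 0.4143 of the mass, i.e. 41.43%.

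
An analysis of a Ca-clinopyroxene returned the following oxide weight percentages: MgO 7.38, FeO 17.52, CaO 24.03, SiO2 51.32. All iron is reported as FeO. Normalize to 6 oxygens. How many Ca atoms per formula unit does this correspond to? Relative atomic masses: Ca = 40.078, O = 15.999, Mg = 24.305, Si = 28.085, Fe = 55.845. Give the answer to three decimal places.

7.38 wt% MgO ÷ 40.304 g/mol = 0.18311 mol, giving 0.18311 Mg and 0.18311 O.
17.52 wt% FeO ÷ 71.844 g/mol = 0.24386 mol, giving 0.24386 Fe and 0.24386 O.
24.03 wt% CaO ÷ 56.077 g/mol = 0.42852 mol, giving 0.42852 Ca and 0.42852 O.
51.32 wt% SiO2 ÷ 60.083 g/mol = 0.85415 mol, giving 0.85415 Si and 1.70830 O.
Oxygen sums to 2.56379; scaling by 6/2.56379 = 2.34029 puts the formula on 6 O.
Ca: 0.42852 × 2.34029 = 1.003 atoms per formula unit.

1.003 Ca apfu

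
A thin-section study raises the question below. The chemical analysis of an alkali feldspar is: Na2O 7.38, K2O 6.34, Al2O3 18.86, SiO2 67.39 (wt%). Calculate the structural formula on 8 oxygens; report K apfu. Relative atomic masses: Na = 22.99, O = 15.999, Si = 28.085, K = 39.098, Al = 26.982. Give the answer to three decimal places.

7.38 wt% Na2O ÷ 61.979 g/mol = 0.11907 mol, giving 0.23814 Na and 0.11907 O.
6.34 wt% K2O ÷ 94.195 g/mol = 0.06731 mol, giving 0.13462 K and 0.06731 O.
18.86 wt% Al2O3 ÷ 101.961 g/mol = 0.18497 mol, giving 0.36994 Al and 0.55491 O.
67.39 wt% SiO2 ÷ 60.083 g/mol = 1.12162 mol, giving 1.12162 Si and 2.24324 O.
Oxygen sums to 2.98453; scaling by 8/2.98453 = 2.68049 puts the formula on 8 O.
K: 0.13462 × 2.68049 = 0.361 atoms per formula unit.

0.361 K apfu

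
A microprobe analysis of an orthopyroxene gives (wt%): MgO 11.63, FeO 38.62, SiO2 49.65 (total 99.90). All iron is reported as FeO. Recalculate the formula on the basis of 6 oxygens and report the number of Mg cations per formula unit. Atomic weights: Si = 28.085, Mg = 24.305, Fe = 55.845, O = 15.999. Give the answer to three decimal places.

0.698 Mg apfu

MgO (M=40.304): mol = 0.28856; Mg = 0.28856, O = 0.28856.
FeO (M=71.844): mol = 0.53755; Fe = 0.53755, O = 0.53755.
SiO2 (M=60.083): mol = 0.82636; Si = 0.82636, O = 1.65272.
ΣO = 2.47883; factor = 6/ΣO = 2.42050.
Mg apfu = 0.28856 × 2.42050 = 0.698.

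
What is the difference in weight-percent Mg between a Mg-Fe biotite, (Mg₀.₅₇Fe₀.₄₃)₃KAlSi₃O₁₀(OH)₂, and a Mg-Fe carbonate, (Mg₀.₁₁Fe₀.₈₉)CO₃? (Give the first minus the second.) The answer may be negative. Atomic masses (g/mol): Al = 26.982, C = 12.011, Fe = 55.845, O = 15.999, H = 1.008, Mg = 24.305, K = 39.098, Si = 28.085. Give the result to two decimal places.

First mineral: 41.562 g Mg in 457.941 g formula = 9.08 wt% Mg.
Second mineral: 2.674 g Mg in 112.384 g formula = 2.38 wt% Mg.
9.08% − 2.38% gives a difference of 6.70 percentage points.

6.70 percentage points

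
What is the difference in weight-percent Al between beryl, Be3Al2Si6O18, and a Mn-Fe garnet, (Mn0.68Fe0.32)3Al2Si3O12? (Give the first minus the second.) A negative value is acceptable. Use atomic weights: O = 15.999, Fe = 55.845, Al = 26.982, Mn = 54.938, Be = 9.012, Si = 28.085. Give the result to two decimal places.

Al in Be3Al2Si6O18: molar mass 537.492 g/mol; 2×26.982 = 53.964 g → 10.04 wt%.
Al in (Mn0.68Fe0.32)3Al2Si3O12: molar mass 495.892 g/mol; 2×26.982 = 53.964 g → 10.88 wt%.
Difference = 10.04 − 10.88 = -0.84 percentage points.

-0.84 percentage points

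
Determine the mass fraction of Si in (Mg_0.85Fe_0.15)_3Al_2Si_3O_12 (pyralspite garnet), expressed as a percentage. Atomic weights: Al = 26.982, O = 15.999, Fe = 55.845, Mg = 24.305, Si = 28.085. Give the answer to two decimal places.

20.19 wt%

Formula mass = 2.55*24.305 + 0.45*55.845 + 2*26.982 + 3*28.085 + 12*15.999 = 417.315 g/mol, of which 84.255 g is Si.
So Si makes up 84.255/417.315 = 0.2019 of the mass, i.e. 20.19%.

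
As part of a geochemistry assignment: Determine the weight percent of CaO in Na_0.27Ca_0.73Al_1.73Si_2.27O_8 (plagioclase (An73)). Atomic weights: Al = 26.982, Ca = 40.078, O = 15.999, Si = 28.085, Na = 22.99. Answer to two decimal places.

M(Na_0.27Ca_0.73Al_1.73Si_2.27O_8) = 273.888 g/mol; M(CaO) = 56.077 g/mol.
Moles CaO per formula unit = 0.73 Ca ÷ 1 = 0.7300.
CaO fraction = (0.7300 × 56.077) / 273.888 = 40.936/273.888 = 0.1495.

14.95 wt%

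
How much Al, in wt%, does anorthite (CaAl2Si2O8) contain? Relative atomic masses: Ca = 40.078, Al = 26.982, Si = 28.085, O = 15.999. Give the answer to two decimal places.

19.40 wt%

M(CaAl2Si2O8) = 278.204 g/mol.
Al contributes 2 × 26.982 = 53.964 g per mole.
53.964/278.204 = 0.1940 → 19.40%.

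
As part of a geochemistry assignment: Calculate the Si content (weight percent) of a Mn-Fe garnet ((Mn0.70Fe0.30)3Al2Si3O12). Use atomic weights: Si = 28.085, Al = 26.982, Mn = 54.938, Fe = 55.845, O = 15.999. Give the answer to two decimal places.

16.99 weight percent

M((Mn0.70Fe0.30)3Al2Si3O12) = 495.837 g/mol.
Si contributes 3 × 28.085 = 84.255 g per mole.
84.255/495.837 = 0.1699 → 16.99%.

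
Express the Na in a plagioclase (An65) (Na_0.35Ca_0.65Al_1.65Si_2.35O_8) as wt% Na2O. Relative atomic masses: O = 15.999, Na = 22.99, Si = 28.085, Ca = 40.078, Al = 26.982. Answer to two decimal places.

3.98 wt%

Formula mass = 272.609 g/mol.
0.35 Na → 0.1750 mol Na2O per formula unit; M(Na2O) = 61.979, so Na2O mass = 10.846 g.
10.846/272.609 × 100 = 3.98 wt%.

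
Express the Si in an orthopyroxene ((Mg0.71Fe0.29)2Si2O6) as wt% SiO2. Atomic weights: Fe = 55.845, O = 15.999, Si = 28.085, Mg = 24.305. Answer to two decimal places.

54.85 wt%

Formula mass = 219.067 g/mol.
2 Si → 2.0000 mol SiO2 per formula unit; M(SiO2) = 60.083, so SiO2 mass = 120.166 g.
120.166/219.067 × 100 = 54.85 wt%.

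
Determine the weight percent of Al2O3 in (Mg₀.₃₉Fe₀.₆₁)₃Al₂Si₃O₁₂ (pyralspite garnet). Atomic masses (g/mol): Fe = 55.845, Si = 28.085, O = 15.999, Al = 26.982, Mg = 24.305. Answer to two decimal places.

M((Mg₀.₃₉Fe₀.₆₁)₃Al₂Si₃O₁₂) = 460.840 g/mol; M(Al2O3) = 101.961 g/mol.
Moles Al2O3 per formula unit = 2 Al ÷ 2 = 1.0000.
Al2O3 fraction = (1.0000 × 101.961) / 460.840 = 101.961/460.840 = 0.2213.

22.13 wt%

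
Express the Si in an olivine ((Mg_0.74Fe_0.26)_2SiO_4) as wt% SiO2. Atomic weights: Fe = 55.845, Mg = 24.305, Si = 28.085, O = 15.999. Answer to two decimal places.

38.25 wt%

M((Mg_0.74Fe_0.26)_2SiO_4) = 157.092 g/mol; M(SiO2) = 60.083 g/mol.
Moles SiO2 per formula unit = 1 Si ÷ 1 = 1.0000.
SiO2 fraction = (1.0000 × 60.083) / 157.092 = 60.083/157.092 = 0.3825.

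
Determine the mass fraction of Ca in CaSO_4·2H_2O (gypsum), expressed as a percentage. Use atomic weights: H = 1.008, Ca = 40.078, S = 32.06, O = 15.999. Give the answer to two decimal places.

23.28 weight percent

Molar mass of CaSO_4·2H_2O: 1×40.078 + 1×32.06 + 6×15.999 + 4×1.008 = 172.164 g/mol.
Mass of Ca per formula unit: 1 × 40.078 = 40.078 g.
Weight fraction Ca = 40.078 / 172.164 = 0.2328.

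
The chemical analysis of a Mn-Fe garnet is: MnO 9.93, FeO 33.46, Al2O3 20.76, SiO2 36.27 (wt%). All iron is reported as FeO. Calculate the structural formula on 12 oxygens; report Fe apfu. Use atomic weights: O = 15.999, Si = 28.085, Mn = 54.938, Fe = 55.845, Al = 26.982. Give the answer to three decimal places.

2.306 Fe apfu

MnO (M=70.937): mol = 0.13998; Mn = 0.13998, O = 0.13998.
FeO (M=71.844): mol = 0.46573; Fe = 0.46573, O = 0.46573.
Al2O3 (M=101.961): mol = 0.20361; Al = 0.40722, O = 0.61083.
SiO2 (M=60.083): mol = 0.60366; Si = 0.60366, O = 1.20732.
ΣO = 2.42386; factor = 12/ΣO = 4.95078.
Fe apfu = 0.46573 × 4.95078 = 2.306.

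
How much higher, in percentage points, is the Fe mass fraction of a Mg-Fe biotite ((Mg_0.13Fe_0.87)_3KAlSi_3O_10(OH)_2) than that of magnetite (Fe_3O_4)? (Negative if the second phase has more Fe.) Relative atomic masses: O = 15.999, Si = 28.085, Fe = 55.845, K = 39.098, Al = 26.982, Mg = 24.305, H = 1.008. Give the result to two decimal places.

First mineral: 145.755 g Fe in 499.573 g formula = 29.18 wt% Fe.
Second mineral: 167.535 g Fe in 231.531 g formula = 72.36 wt% Fe.
29.18% − 72.36% gives a difference of -43.18 percentage points.

-43.18 percentage points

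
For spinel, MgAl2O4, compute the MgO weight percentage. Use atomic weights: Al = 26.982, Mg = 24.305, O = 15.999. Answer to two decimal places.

Molar mass of MgAl2O4 = 1*24.305 + 2*26.982 + 4*15.999 = 142.265 g/mol.
Each formula unit contains 1 Mg, equivalent to 1/1 = 1.0000 mol MgO.
M(MgO) = 1×24.305 + 1×15.999 = 40.304 g/mol.
Mass of MgO per formula unit = 1.0000 × 40.304 = 40.304 g.
MgO wt% = 40.304 / 142.265 × 100 = 28.33%.

28.33 wt%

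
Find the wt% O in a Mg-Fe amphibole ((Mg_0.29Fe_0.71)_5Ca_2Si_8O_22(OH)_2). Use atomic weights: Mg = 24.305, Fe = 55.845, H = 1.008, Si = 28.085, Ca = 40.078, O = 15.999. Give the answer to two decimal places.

M((Mg_0.29Fe_0.71)_5Ca_2Si_8O_22(OH)_2) = 924.320 g/mol.
O contributes 24 × 15.999 = 383.976 g per mole.
383.976/924.320 = 0.4154 → 41.54%.

41.54 mass %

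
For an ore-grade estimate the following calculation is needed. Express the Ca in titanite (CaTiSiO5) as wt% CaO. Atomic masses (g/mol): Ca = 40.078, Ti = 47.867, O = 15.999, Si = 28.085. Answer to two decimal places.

Molar mass of CaTiSiO5 = 1·40.078 + 1·47.867 + 1·28.085 + 5·15.999 = 196.025 g/mol.
Each formula unit contains 1 Ca, equivalent to 1/1 = 1.0000 mol CaO.
M(CaO) = 1×40.078 + 1×15.999 = 56.077 g/mol.
Mass of CaO per formula unit = 1.0000 × 56.077 = 56.077 g.
CaO wt% = 56.077 / 196.025 × 100 = 28.61%.

28.61 wt%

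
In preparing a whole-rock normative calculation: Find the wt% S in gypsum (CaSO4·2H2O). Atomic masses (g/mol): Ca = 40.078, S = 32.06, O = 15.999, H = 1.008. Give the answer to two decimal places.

18.62 weight percent

M(CaSO4·2H2O) = 172.164 g/mol.
S contributes 1 × 32.06 = 32.060 g per mole.
32.060/172.164 = 0.1862 → 18.62%.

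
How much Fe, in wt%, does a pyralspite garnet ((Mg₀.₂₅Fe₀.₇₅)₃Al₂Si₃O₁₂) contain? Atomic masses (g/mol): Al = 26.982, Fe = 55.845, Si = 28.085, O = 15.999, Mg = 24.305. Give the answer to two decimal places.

26.50 wt%

Formula mass = 0.75×24.305 + 2.25×55.845 + 2×26.982 + 3×28.085 + 12×15.999 = 474.087 g/mol, of which 125.651 g is Fe.
So Fe makes up 125.651/474.087 = 0.2650 of the mass, i.e. 26.50%.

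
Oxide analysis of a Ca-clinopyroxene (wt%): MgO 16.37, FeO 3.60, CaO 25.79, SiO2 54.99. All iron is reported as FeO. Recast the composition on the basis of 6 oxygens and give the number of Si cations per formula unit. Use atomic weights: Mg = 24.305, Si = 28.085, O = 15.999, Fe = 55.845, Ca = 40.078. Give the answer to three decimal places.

MgO: 16.37/40.304 = 0.40616 mol → 0.40616 mol Mg, 0.40616 mol O.
FeO: 3.60/71.844 = 0.05011 mol → 0.05011 mol Fe, 0.05011 mol O.
CaO: 25.79/56.077 = 0.45990 mol → 0.45990 mol Ca, 0.45990 mol O.
SiO2: 54.99/60.083 = 0.91523 mol → 0.91523 mol Si, 1.83046 mol O.
Total oxygen = 2.74663 mol. Normalization factor = 6/2.74663 = 2.18450.
Si per 6 O = 0.91523 × 2.18450 = 1.999.

1.999 Si apfu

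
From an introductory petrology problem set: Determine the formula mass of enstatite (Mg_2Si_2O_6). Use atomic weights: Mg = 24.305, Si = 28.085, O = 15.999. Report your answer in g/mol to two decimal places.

Mg: 2 × 24.305 = 48.6100
Si: 2 × 28.085 = 56.1700
O: 6 × 15.999 = 95.9940
Summing the contributions gives the formula mass.

200.77 g/mol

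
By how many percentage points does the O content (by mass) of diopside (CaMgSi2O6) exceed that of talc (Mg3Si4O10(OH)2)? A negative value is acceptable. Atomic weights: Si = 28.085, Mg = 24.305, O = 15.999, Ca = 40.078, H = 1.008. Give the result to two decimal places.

M(CaMgSi2O6) = 216.547 g/mol, so wt% O = 95.994/216.547 × 100 = 44.33%.
M(Mg3Si4O10(OH)2) = 379.259 g/mol, so wt% O = 191.988/379.259 × 100 = 50.62%.
44.33 − 50.62 = -6.29 pp.

-6.29 percentage points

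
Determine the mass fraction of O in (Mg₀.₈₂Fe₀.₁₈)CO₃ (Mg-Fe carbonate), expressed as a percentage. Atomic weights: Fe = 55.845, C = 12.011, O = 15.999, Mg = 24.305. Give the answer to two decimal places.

Formula mass = 0.82×24.305 + 0.18×55.845 + 1×12.011 + 3×15.999 = 89.990 g/mol, of which 47.997 g is O.
So O makes up 47.997/89.990 = 0.5334 of the mass, i.e. 53.34%.

53.34 wt%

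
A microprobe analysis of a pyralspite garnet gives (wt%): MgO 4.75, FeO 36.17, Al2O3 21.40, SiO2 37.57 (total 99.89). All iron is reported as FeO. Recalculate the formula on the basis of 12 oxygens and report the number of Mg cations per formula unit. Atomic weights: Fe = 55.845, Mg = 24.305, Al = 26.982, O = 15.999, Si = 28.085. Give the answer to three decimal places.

0.565 Mg apfu

MgO: 4.75/40.304 = 0.11785 mol → 0.11785 mol Mg, 0.11785 mol O.
FeO: 36.17/71.844 = 0.50345 mol → 0.50345 mol Fe, 0.50345 mol O.
Al2O3: 21.40/101.961 = 0.20988 mol → 0.41976 mol Al, 0.62964 mol O.
SiO2: 37.57/60.083 = 0.62530 mol → 0.62530 mol Si, 1.25060 mol O.
Total oxygen = 2.50154 mol. Normalization factor = 12/2.50154 = 4.79705.
Mg per 12 O = 0.11785 × 4.79705 = 0.565.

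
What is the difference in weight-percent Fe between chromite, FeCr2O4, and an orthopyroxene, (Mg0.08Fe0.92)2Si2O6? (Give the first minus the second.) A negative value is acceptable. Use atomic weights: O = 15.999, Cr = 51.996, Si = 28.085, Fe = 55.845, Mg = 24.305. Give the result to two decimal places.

-14.75 percentage points

First mineral: 55.845 g Fe in 223.833 g formula = 24.95 wt% Fe.
Second mineral: 102.755 g Fe in 258.808 g formula = 39.70 wt% Fe.
24.95% − 39.70% gives a difference of -14.75 percentage points.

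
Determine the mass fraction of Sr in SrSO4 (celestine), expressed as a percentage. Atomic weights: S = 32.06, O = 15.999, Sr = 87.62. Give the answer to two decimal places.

47.70 mass %

Molar mass of SrSO4: 1×87.62 + 1×32.06 + 4×15.999 = 183.676 g/mol.
Mass of Sr per formula unit: 1 × 87.62 = 87.620 g.
Weight fraction Sr = 87.620 / 183.676 = 0.4770.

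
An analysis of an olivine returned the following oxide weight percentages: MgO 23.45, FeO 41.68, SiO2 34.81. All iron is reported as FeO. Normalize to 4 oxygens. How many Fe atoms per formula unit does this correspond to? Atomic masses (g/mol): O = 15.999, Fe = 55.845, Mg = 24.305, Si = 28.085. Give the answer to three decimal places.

MgO: 23.45/40.304 = 0.58183 mol → 0.58183 mol Mg, 0.58183 mol O.
FeO: 41.68/71.844 = 0.58015 mol → 0.58015 mol Fe, 0.58015 mol O.
SiO2: 34.81/60.083 = 0.57937 mol → 0.57937 mol Si, 1.15874 mol O.
Total oxygen = 2.32072 mol. Normalization factor = 4/2.32072 = 1.72360.
Fe per 4 O = 0.58015 × 1.72360 = 1.000.

1.000 Fe apfu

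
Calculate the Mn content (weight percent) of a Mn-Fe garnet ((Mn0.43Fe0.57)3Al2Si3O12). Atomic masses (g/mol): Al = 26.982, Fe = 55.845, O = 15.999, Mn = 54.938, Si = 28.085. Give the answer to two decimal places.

14.27 weight percent

Formula mass = 1.29*54.938 + 1.71*55.845 + 2*26.982 + 3*28.085 + 12*15.999 = 496.572 g/mol, of which 70.870 g is Mn.
So Mn makes up 70.870/496.572 = 0.1427 of the mass, i.e. 14.27%.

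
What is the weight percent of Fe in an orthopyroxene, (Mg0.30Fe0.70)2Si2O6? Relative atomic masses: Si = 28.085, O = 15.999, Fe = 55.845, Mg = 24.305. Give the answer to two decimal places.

M((Mg0.30Fe0.70)2Si2O6) = 244.930 g/mol.
Fe contributes 1.40 × 55.845 = 78.183 g per mole.
78.183/244.930 = 0.3192 → 31.92%.

31.92 wt%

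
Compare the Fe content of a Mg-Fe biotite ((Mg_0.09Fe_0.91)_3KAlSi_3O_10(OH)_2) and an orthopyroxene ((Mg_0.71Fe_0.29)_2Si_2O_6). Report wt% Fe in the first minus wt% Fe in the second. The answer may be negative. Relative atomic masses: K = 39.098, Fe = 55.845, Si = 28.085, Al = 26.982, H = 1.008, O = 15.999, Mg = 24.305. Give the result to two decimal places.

15.50 percentage points

M((Mg_0.09Fe_0.91)_3KAlSi_3O_10(OH)_2) = 503.358 g/mol, so wt% Fe = 152.457/503.358 × 100 = 30.29%.
M((Mg_0.71Fe_0.29)_2Si_2O_6) = 219.067 g/mol, so wt% Fe = 32.390/219.067 × 100 = 14.79%.
30.29 − 14.79 = 15.50 pp.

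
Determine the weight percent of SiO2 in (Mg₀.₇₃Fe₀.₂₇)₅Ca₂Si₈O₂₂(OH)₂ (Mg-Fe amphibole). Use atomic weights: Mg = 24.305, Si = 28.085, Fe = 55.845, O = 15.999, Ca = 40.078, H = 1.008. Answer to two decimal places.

56.22 wt%

Formula mass = 854.932 g/mol.
8 Si → 8.0000 mol SiO2 per formula unit; M(SiO2) = 60.083, so SiO2 mass = 480.664 g.
480.664/854.932 × 100 = 56.22 wt%.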